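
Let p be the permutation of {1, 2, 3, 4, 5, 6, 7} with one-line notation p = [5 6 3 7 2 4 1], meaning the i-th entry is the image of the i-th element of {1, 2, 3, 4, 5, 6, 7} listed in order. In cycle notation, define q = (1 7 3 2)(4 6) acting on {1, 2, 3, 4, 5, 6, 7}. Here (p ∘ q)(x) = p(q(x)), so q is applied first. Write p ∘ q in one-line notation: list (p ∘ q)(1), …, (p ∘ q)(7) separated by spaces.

1 5 6 4 2 7 3

For each element, apply q then p: 1 → 7 → 1; 2 → 1 → 5; 3 → 2 → 6; 4 → 6 → 4; 5 → 5 → 2; 6 → 4 → 7; 7 → 3 → 3.
So p ∘ q in one-line form is 1 5 6 4 2 7 3.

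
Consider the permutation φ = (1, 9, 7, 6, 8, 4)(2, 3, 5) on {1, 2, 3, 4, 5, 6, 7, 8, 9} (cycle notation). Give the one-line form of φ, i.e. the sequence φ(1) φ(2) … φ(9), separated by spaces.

9 3 5 1 2 8 6 4 7

Each element maps to the next entry in its cycle (wrapping to the front): 1→9, 2→3, 3→5, 4→1, 5→2, 6→8, 7→6, 8→4, 9→7.
So the one-line form is 9 3 5 1 2 8 6 4 7.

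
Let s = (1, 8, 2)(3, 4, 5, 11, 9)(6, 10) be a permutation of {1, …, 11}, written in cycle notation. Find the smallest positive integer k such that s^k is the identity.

The cycle type of s is (5, 3, 2, 1).
The order of s is the least common multiple of its cycle lengths: lcm(5, 3, 2) = 30.

30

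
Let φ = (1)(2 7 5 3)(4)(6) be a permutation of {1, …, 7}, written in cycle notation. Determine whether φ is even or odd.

odd

The cycle lengths are 4, 1, 1, 1.
A cycle is odd iff its length is even; φ has 1 even-length cycle, so sgn(φ) = (−1)^1 and φ is odd.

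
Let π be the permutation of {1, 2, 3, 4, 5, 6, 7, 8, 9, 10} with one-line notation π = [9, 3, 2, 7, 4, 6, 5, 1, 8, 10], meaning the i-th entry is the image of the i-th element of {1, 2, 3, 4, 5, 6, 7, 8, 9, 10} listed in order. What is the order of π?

The disjoint-cycle form of π has cycle lengths 3, 3, 2, 1, 1.
The order of π is the least common multiple of its cycle lengths: lcm(3, 3, 2) = 6.

6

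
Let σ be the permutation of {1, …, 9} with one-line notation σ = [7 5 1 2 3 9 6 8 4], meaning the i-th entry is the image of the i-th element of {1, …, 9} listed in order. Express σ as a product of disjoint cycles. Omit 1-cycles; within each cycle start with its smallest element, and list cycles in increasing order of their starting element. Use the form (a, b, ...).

(1, 7, 6, 9, 4, 2, 5, 3)

Start at 1 and follow images: 1 → 7 → 6 → 9 → 4 → 2 → 5 → 3 → 1, giving the cycle (1, 7, 6, 9, 4, 2, 5, 3).
Continuing from each remaining unvisited element yields (1, 7, 6, 9, 4, 2, 5, 3).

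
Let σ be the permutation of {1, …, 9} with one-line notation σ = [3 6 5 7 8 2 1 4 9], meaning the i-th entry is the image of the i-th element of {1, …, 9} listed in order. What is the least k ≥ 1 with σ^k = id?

The disjoint-cycle form of σ has cycle lengths 6, 2, 1.
Since disjoint cycles commute, ord(σ) = lcm(6, 2) = 6.

6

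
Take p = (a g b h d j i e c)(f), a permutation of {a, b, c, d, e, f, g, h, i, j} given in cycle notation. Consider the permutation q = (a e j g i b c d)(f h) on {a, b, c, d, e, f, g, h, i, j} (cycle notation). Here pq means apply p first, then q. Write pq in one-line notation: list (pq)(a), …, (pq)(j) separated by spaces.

(pq)(x) = q(p(x)). Computing each image: q(p(a)) = q(g) = i, q(p(b)) = q(h) = f, q(p(c)) = q(a) = e, q(p(d)) = q(j) = g, q(p(e)) = q(c) = d, q(p(f)) = q(f) = h, q(p(g)) = q(b) = c, q(p(h)) = q(d) = a, q(p(i)) = q(e) = j, q(p(j)) = q(i) = b.
Hence pq = [i f e g d h c a j b].

i f e g d h c a j b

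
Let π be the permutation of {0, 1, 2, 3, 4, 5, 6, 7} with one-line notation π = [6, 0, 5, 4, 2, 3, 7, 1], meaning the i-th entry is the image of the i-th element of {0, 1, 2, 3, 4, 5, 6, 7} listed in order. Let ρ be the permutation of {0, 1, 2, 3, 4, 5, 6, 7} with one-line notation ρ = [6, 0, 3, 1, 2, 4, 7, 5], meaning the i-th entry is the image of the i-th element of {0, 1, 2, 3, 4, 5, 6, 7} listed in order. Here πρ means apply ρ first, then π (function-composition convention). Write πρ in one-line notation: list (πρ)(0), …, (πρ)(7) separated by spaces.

(πρ)(x) = π(ρ(x)). Computing each image: π(ρ(0)) = π(6) = 7, π(ρ(1)) = π(0) = 6, π(ρ(2)) = π(3) = 4, π(ρ(3)) = π(1) = 0, π(ρ(4)) = π(2) = 5, π(ρ(5)) = π(4) = 2, π(ρ(6)) = π(7) = 1, π(ρ(7)) = π(5) = 3.
Hence πρ = [7 6 4 0 5 2 1 3].

7 6 4 0 5 2 1 3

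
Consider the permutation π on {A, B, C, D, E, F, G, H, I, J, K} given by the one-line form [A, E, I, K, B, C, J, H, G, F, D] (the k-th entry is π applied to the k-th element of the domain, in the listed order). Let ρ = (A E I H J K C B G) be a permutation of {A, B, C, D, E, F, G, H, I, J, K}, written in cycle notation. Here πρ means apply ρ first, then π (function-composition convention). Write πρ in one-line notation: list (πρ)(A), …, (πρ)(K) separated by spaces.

(πρ)(x) = π(ρ(x)). Computing each image: π(ρ(A)) = π(E) = B, π(ρ(B)) = π(G) = J, π(ρ(C)) = π(B) = E, π(ρ(D)) = π(D) = K, π(ρ(E)) = π(I) = G, π(ρ(F)) = π(F) = C, π(ρ(G)) = π(A) = A, π(ρ(H)) = π(J) = F, π(ρ(I)) = π(H) = H, π(ρ(J)) = π(K) = D, π(ρ(K)) = π(C) = I.
Hence πρ = [B J E K G C A F H D I].

B J E K G C A F H D I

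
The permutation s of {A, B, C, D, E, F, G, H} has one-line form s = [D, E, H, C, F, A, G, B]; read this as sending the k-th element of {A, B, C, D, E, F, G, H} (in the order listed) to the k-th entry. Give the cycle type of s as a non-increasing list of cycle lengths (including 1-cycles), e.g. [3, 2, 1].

[7, 1]

The disjoint cycles are (A D C H B E F)(G), with lengths 7, 1 in non-increasing order.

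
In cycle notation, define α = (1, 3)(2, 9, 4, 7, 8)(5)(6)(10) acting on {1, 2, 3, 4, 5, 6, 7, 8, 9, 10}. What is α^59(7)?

4

7 lies in the 5-cycle (2, 9, 4, 7, 8).
On a 5-cycle, α^5 is the identity, so α^59 = α^4 there (59 ≡ 4 mod 5).
Stepping 4 places around the cycle: 7 → 8 → 2 → 9 → 4.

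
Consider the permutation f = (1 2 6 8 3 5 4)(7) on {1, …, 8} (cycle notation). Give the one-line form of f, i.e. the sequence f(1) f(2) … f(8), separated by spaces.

Reading each image from the cycles: 1↦2, 2↦6, 3↦5, 4↦1, 5↦4, 6↦8, 7↦7, 8↦3.
So the one-line form is 2 6 5 1 4 8 7 3.

2 6 5 1 4 8 7 3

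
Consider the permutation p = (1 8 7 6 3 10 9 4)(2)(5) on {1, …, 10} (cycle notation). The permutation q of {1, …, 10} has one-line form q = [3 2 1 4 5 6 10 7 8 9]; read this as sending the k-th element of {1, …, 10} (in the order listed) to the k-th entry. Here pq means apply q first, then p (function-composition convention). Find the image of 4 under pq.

1

q(4) = 4, then p(4) = 1; composing gives (pq)(4) = 1.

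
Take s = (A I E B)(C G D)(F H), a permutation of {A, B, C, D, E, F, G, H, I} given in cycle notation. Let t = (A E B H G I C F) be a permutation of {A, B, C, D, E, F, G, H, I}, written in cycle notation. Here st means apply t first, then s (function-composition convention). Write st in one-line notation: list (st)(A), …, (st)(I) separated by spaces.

B F H C A I E D G

For each element, apply t then s: A → E → B; B → H → F; C → F → H; D → D → C; E → B → A; F → A → I; G → I → E; H → G → D; I → C → G.
So st in one-line form is B F H C A I E D G.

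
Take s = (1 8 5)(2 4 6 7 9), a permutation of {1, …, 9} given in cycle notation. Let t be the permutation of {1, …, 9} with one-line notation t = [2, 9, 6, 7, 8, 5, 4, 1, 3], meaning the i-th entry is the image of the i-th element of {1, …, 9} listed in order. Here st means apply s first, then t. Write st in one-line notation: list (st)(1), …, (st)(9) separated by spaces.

(st)(x) = t(s(x)). Computing each image: t(s(1)) = t(8) = 1, t(s(2)) = t(4) = 7, t(s(3)) = t(3) = 6, t(s(4)) = t(6) = 5, t(s(5)) = t(1) = 2, t(s(6)) = t(7) = 4, t(s(7)) = t(9) = 3, t(s(8)) = t(5) = 8, t(s(9)) = t(2) = 9.
Hence st = [1 7 6 5 2 4 3 8 9].

1 7 6 5 2 4 3 8 9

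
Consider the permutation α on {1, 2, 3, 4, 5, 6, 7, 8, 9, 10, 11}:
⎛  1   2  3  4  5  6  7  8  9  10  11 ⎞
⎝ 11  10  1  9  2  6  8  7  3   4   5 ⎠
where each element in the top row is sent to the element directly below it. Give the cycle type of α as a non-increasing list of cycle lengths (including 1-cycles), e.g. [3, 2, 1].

[8, 2, 1]

The disjoint cycles are (1, 11, 5, 2, 10, 4, 9, 3)(6)(7, 8), with lengths 8, 2, 1 in non-increasing order.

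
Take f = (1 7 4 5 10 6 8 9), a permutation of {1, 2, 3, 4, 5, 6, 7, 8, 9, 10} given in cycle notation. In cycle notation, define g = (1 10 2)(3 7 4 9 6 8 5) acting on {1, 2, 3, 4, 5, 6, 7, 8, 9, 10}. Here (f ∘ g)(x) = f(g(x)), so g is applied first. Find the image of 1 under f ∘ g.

(f ∘ g)(1) = f(g(1)). g(1) = 10, then f(10) = 6. So (f ∘ g)(1) = 6.

6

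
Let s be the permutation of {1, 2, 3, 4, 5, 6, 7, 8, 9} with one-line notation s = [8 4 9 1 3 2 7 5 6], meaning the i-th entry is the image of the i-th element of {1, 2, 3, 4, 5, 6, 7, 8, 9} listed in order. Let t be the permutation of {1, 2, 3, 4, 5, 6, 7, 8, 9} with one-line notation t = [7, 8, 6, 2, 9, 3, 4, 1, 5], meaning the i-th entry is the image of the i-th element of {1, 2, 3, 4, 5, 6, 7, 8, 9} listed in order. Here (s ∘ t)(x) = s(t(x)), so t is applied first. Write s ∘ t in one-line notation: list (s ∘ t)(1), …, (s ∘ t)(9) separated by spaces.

7 5 2 4 6 9 1 8 3

For each element, apply t then s: 1 → 7 → 7; 2 → 8 → 5; 3 → 6 → 2; 4 → 2 → 4; 5 → 9 → 6; 6 → 3 → 9; 7 → 4 → 1; 8 → 1 → 8; 9 → 5 → 3.
So s ∘ t in one-line form is 7 5 2 4 6 9 1 8 3.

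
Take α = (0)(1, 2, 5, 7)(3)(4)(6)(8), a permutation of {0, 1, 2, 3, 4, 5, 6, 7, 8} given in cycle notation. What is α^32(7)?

7 lies in the 4-cycle (1, 2, 5, 7).
Powers repeat with period 4 on this cycle, and 32 mod 4 = 0, so α^32(7) = α^0(7).
So α^32(7) = 7.

7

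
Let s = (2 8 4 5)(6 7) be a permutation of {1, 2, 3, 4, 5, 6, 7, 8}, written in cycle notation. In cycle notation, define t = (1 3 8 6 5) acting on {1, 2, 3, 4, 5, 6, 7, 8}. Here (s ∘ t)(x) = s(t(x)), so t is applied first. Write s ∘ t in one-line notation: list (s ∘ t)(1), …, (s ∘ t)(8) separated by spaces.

(s ∘ t)(x) = s(t(x)). Computing each image: s(t(1)) = s(3) = 3, s(t(2)) = s(2) = 8, s(t(3)) = s(8) = 4, s(t(4)) = s(4) = 5, s(t(5)) = s(1) = 1, s(t(6)) = s(5) = 2, s(t(7)) = s(7) = 6, s(t(8)) = s(6) = 7.
Hence s ∘ t = [3 8 4 5 1 2 6 7].

3 8 4 5 1 2 6 7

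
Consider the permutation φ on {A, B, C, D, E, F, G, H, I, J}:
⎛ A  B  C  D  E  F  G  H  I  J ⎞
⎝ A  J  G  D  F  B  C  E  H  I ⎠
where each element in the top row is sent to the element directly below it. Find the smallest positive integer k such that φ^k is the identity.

6

The disjoint-cycle form of φ has cycle lengths 6, 2, 1, 1.
The order is lcm(6, 2) = 6.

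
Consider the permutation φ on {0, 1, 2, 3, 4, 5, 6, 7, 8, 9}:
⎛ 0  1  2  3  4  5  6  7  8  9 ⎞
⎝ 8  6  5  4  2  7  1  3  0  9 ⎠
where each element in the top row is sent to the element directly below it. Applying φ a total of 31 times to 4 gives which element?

Tracing 4 → 2 → … returns to 4 after 5 steps, so 4 lies in a 5-cycle (2, 5, 7, 3, 4).
On a 5-cycle, φ^5 is the identity, so φ^31 = φ^1 there (31 ≡ 1 mod 5).
Advancing 1 step from 4: 4 → 2.

2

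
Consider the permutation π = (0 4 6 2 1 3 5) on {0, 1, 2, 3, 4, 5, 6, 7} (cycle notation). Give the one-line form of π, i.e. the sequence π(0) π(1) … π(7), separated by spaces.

Image by image: 0↦4, 1↦3, 2↦1, 3↦5, 4↦6, 5↦0, 6↦2, 7↦7.
So the one-line form is 4 3 1 5 6 0 2 7.

4 3 1 5 6 0 2 7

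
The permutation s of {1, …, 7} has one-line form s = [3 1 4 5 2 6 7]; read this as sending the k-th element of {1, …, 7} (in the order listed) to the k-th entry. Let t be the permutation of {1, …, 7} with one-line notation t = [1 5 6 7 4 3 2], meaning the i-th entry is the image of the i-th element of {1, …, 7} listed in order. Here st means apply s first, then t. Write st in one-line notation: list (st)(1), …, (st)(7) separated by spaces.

6 1 7 4 5 3 2

(st)(x) = t(s(x)). Computing each image: t(s(1)) = t(3) = 6, t(s(2)) = t(1) = 1, t(s(3)) = t(4) = 7, t(s(4)) = t(5) = 4, t(s(5)) = t(2) = 5, t(s(6)) = t(6) = 3, t(s(7)) = t(7) = 2.
Hence st = [6 1 7 4 5 3 2].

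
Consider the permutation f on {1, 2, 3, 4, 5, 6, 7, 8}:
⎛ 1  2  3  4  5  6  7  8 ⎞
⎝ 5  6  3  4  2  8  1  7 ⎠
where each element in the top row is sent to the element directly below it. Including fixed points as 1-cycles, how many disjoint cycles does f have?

3

The cycle decomposition is (1, 5, 2, 6, 8, 7)(3)(4), which has 3 cycles (counting 1-cycles).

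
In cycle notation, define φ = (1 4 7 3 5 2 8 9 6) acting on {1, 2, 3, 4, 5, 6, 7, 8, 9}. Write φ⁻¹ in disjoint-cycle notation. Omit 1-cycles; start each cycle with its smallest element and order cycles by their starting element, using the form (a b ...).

(1 6 9 8 2 5 3 7 4)

The inverse reverses each cycle.
Reversing each cycle of φ and rotating so the smallest element leads gives (1 6 9 8 2 5 3 7 4).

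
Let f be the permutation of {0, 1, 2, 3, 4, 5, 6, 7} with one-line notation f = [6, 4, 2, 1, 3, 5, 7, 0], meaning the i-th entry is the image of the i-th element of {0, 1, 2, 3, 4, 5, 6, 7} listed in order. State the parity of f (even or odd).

even

In disjoint-cycle form the cycle lengths are 3, 3, 1, 1.
A cycle of length ℓ contributes ℓ−1 transpositions, so f is a product of 2 + 2 = 4 transpositions — even.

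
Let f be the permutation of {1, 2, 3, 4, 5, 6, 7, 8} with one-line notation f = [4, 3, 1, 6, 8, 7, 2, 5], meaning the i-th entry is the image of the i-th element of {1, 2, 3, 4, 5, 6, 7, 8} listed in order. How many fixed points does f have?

No element satisfies f(x) = x, so there are 0 fixed points.

0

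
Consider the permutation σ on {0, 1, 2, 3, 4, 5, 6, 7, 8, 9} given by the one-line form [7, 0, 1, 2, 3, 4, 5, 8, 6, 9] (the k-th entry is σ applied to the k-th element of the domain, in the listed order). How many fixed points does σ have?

1

The fixed points (elements with σ(x) = x) are {9}, so there is 1.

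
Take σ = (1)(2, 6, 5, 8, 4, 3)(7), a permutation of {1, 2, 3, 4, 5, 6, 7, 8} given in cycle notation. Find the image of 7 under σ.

The 1-cycle (7) fixes 7, so σ(7) = 7.

7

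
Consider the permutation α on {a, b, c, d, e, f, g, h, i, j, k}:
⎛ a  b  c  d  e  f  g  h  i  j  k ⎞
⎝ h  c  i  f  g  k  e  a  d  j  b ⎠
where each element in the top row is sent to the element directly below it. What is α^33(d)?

b

Tracing d → f → … returns to d after 6 steps, so d lies in a 6-cycle (b, c, i, d, f, k).
Since the cycle has length 6, α^33 acts on it the same as α^3 (33 mod 6 = 3).
Stepping 3 places around the cycle: d → f → k → b.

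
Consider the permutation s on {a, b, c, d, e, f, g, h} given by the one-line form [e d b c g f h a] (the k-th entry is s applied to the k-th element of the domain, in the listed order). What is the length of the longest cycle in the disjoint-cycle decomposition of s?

4

Decomposing into disjoint cycles gives (a e g h)(b d c); the longest has length 4.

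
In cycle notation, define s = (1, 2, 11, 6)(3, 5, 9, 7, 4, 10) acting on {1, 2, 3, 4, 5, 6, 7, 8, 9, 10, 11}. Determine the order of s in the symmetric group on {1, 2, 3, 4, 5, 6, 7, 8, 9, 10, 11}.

The cycle type of s is (6, 4, 1).
The order is lcm(6, 4) = 12.

12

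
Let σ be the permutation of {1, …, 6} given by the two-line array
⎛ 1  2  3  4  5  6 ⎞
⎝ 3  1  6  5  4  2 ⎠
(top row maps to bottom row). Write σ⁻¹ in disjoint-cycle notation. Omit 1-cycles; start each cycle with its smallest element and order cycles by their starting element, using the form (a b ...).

The cycle decomposition of σ is (1 3 6 2)(4 5).
The inverse reverses every cycle; in canonical form, σ⁻¹ = (1 2 6 3)(4 5).

(1 2 6 3)(4 5)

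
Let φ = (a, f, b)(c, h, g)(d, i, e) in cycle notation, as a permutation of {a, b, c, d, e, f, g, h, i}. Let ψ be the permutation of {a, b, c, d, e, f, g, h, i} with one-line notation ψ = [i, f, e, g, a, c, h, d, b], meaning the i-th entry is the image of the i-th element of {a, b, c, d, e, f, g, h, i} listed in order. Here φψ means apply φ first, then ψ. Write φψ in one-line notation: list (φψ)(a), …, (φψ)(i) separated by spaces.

For each element, apply φ then ψ: a → f → c; b → a → i; c → h → d; d → i → b; e → d → g; f → b → f; g → c → e; h → g → h; i → e → a.
So φψ in one-line form is c i d b g f e h a.

c i d b g f e h a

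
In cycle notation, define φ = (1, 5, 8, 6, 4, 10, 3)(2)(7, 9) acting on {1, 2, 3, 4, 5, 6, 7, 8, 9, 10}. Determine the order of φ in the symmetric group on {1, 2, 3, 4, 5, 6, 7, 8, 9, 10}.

The cycle type of φ is (7, 2, 1).
The order is lcm(7, 2) = 14.

14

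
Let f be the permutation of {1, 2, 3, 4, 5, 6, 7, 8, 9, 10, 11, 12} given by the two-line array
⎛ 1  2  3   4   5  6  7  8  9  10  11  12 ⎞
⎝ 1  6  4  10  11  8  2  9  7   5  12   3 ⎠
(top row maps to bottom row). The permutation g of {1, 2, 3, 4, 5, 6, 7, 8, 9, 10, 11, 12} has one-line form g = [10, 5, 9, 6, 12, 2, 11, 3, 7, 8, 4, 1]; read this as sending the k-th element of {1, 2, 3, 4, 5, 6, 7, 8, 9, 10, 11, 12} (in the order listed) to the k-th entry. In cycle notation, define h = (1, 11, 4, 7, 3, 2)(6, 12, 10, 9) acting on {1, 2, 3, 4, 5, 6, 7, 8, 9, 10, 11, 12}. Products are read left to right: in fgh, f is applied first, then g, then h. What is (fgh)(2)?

1

Apply the permutations in order: f(2) = 6, then g(6) = 2, then h(2) = 1. So (fgh)(2) = 1.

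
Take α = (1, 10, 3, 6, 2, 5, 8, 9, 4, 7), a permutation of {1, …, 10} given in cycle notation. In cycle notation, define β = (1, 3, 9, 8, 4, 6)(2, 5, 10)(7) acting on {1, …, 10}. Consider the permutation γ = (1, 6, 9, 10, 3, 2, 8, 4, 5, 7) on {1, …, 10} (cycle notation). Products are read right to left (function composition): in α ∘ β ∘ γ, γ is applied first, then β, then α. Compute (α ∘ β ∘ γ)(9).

Chase 9: γ(9) = 10; β(10) = 2; α(2) = 5. Hence (α ∘ β ∘ γ)(9) = 5.

5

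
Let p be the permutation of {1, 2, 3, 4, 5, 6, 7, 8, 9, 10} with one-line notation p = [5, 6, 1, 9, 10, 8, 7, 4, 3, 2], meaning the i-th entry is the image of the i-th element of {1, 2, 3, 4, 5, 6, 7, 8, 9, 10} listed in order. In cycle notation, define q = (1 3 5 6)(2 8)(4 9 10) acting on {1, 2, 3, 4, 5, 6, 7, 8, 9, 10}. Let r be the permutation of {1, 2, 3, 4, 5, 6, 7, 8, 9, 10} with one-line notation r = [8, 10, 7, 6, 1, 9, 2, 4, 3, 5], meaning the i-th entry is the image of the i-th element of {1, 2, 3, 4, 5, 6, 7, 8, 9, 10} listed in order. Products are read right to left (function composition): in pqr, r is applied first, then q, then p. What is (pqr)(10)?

Chase 10: r(10) = 5; q(5) = 6; p(6) = 8. Hence (pqr)(10) = 8.

8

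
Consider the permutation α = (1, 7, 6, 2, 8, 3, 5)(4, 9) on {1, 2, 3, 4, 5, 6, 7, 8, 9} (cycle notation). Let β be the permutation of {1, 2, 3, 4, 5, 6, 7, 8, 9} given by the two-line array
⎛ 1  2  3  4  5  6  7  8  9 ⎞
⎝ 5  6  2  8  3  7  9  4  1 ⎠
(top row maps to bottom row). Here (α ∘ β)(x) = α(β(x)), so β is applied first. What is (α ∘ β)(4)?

3

First apply β: β(4) = 8, then α(8) = 3. Thus (α ∘ β)(4) = 3.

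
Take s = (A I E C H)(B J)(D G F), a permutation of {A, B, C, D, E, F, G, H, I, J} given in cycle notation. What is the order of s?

30

The disjoint cycles have lengths 5, 3, 2.
Since disjoint cycles commute, ord(s) = lcm(5, 3, 2) = 30.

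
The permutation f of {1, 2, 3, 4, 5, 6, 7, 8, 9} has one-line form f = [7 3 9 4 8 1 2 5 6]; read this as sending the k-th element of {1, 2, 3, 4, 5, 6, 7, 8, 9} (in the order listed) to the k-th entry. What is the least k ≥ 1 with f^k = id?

Decomposing into disjoint cycles gives cycle lengths 6, 2, 1.
Since disjoint cycles commute, ord(f) = lcm(6, 2) = 6.

6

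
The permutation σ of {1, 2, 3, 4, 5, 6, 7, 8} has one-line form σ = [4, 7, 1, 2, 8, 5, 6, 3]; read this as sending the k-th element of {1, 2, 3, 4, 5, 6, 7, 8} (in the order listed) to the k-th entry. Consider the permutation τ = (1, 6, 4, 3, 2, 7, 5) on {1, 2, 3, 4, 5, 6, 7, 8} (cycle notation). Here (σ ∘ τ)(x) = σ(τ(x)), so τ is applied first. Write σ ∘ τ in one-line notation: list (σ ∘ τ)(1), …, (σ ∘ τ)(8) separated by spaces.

5 6 7 1 4 2 8 3

For each element, apply τ then σ: 1 → 6 → 5; 2 → 7 → 6; 3 → 2 → 7; 4 → 3 → 1; 5 → 1 → 4; 6 → 4 → 2; 7 → 5 → 8; 8 → 8 → 3.
So σ ∘ τ in one-line form is 5 6 7 1 4 2 8 3.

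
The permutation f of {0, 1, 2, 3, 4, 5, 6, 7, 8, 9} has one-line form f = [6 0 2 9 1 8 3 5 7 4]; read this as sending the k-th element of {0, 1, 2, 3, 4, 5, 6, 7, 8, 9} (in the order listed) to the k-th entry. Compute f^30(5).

5

Tracing 5 → 8 → … returns to 5 after 3 steps, so 5 lies in a 3-cycle (5 8 7).
On a 3-cycle, f^3 is the identity, so f^30 = f^0 there (30 ≡ 0 mod 3).
So f^30(5) = 5.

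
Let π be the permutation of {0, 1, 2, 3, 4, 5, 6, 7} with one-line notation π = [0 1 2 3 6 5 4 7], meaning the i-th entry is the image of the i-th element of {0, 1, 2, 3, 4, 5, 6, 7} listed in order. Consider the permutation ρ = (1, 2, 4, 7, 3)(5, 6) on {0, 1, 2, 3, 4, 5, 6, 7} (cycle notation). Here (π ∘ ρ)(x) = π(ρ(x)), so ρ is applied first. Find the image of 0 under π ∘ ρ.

ρ(0) = 0, then π(0) = 0; composing gives (π ∘ ρ)(0) = 0.

0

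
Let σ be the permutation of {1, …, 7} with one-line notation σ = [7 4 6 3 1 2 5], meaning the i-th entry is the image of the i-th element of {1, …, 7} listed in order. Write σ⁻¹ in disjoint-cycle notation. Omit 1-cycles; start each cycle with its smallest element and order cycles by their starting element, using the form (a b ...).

(1 5 7)(2 6 3 4)

The cycle decomposition of σ is (1 7 5)(2 4 3 6).
Reversing each cycle (and rotating so the smallest element leads) gives σ⁻¹ = (1 5 7)(2 6 3 4).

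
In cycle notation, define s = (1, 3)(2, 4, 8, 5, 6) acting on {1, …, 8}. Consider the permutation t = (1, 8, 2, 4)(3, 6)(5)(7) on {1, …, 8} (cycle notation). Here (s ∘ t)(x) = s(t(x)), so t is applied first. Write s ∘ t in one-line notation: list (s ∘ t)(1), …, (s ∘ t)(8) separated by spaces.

(s ∘ t)(x) = s(t(x)). Computing each image: s(t(1)) = s(8) = 5, s(t(2)) = s(4) = 8, s(t(3)) = s(6) = 2, s(t(4)) = s(1) = 3, s(t(5)) = s(5) = 6, s(t(6)) = s(3) = 1, s(t(7)) = s(7) = 7, s(t(8)) = s(2) = 4.
Hence s ∘ t = [5 8 2 3 6 1 7 4].

5 8 2 3 6 1 7 4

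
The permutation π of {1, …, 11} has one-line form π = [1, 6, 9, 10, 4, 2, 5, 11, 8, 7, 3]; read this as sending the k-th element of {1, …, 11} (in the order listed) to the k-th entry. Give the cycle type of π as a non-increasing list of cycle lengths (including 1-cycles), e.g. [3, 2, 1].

[4, 4, 2, 1]

The disjoint cycles are (1)(2 6)(3 9 8 11)(4 10 7 5), with lengths 4, 4, 2, 1 in non-increasing order.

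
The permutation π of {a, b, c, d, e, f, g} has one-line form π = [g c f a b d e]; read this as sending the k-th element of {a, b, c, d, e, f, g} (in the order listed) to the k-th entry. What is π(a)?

g

a is element number 1 of the domain, and entry number 1 of the one-line form is g, so π(a) = g.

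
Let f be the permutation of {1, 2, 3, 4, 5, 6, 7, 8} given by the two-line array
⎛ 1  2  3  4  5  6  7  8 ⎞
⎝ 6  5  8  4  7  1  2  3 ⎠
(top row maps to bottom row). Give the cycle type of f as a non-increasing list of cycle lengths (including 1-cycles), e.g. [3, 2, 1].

The disjoint cycles are (1 6)(2 5 7)(3 8)(4), with lengths 3, 2, 2, 1 in non-increasing order.

[3, 2, 2, 1]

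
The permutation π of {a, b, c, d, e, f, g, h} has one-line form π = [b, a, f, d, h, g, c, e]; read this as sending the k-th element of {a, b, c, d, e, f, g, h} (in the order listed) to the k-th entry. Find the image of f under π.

g

f is element number 6 of the domain, and entry number 6 of the one-line form is g, so π(f) = g.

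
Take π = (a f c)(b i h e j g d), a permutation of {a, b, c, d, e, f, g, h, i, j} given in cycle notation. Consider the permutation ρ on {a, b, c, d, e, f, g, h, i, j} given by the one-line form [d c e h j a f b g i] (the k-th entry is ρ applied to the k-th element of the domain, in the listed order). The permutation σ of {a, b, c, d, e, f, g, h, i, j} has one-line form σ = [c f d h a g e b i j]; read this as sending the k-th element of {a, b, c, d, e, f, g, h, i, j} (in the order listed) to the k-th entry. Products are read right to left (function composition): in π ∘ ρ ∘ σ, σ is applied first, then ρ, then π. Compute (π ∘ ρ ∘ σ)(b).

f

Apply the permutations in order: σ(b) = f, then ρ(f) = a, then π(a) = f. So (π ∘ ρ ∘ σ)(b) = f.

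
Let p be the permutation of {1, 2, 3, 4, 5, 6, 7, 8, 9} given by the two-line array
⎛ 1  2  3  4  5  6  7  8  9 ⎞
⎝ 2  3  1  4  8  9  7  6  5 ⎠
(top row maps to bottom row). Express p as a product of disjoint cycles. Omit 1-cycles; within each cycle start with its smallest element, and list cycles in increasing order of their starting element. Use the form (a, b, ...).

From 1: 1 → 2 → 3 → 1, closing the cycle (1, 2, 3).
Continuing from each remaining unvisited element yields (1, 2, 3)(5, 8, 6, 9).

(1, 2, 3)(5, 8, 6, 9)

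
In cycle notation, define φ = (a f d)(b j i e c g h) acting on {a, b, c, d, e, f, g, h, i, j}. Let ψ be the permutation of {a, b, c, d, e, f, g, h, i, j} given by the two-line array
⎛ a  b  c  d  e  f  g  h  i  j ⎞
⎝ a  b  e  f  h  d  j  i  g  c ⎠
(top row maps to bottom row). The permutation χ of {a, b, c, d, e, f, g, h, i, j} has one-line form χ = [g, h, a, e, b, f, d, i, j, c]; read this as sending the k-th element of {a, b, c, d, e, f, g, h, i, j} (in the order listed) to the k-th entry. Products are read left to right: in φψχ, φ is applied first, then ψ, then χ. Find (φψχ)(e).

Apply the permutations in order: φ(e) = c, then ψ(c) = e, then χ(e) = b. So (φψχ)(e) = b.

b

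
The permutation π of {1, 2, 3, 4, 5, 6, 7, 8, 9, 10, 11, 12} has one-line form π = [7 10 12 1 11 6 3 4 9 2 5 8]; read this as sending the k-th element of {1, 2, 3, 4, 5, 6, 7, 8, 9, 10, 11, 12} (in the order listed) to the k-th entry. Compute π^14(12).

4

Tracing 12 → 8 → … returns to 12 after 6 steps, so 12 lies in a 6-cycle (1 7 3 12 8 4).
Since the cycle has length 6, π^14 acts on it the same as π^2 (14 mod 6 = 2).
Stepping 2 places around the cycle: 12 → 8 → 4.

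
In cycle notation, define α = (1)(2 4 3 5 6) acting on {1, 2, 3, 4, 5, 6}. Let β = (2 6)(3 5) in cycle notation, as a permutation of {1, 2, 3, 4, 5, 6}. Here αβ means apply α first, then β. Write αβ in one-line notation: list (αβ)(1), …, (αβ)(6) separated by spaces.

1 4 3 5 2 6

(αβ)(x) = β(α(x)). Computing each image: β(α(1)) = β(1) = 1, β(α(2)) = β(4) = 4, β(α(3)) = β(5) = 3, β(α(4)) = β(3) = 5, β(α(5)) = β(6) = 2, β(α(6)) = β(2) = 6.
Hence αβ = [1 4 3 5 2 6].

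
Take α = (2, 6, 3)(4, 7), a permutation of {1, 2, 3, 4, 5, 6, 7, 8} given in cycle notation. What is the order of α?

6

The cycle type of α is (3, 2, 1, 1, 1).
The order is lcm(3, 2) = 6.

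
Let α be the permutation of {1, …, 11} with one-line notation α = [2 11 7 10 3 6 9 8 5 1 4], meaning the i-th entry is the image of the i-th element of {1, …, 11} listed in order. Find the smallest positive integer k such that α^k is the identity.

The disjoint-cycle form of α has cycle lengths 5, 4, 1, 1.
The order is lcm(5, 4) = 20.

20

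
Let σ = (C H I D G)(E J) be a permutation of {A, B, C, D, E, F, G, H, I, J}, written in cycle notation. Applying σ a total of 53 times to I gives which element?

C

I lies in the 5-cycle (C H I D G).
On a 5-cycle, σ^5 is the identity, so σ^53 = σ^3 there (53 ≡ 3 mod 5).
Advancing 3 steps from I: I → D → G → C.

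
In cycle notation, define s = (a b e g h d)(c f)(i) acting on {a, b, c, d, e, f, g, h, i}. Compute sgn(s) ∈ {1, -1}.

1

The cycle lengths are 6, 2, 1.
A cycle of length ℓ contributes ℓ−1 transpositions, so s is a product of 5 + 1 = 6 transpositions — even.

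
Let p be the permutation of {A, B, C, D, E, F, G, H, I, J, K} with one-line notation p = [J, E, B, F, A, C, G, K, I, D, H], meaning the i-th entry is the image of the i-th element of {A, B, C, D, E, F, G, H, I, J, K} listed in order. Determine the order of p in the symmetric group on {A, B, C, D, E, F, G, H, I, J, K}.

14

Decomposing into disjoint cycles gives cycle lengths 7, 2, 1, 1.
The order of p is the least common multiple of its cycle lengths: lcm(7, 2) = 14.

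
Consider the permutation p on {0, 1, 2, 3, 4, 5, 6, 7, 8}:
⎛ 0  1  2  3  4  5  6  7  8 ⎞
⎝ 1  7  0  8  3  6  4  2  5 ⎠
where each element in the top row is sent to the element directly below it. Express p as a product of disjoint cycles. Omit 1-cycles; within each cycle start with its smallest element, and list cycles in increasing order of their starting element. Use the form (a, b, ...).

(0, 1, 7, 2)(3, 8, 5, 6, 4)

From 0: 0 → 1 → 7 → 2 → 0, closing the cycle (0, 1, 7, 2).
Repeating from the next unused element and collecting all non-trivial cycles gives (0, 1, 7, 2)(3, 8, 5, 6, 4).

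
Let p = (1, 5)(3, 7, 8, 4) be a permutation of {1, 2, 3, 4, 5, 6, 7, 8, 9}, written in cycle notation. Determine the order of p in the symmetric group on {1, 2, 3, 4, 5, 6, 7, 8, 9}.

4

The cycle type of p is (4, 2, 1, 1, 1).
The order is lcm(4, 2) = 4.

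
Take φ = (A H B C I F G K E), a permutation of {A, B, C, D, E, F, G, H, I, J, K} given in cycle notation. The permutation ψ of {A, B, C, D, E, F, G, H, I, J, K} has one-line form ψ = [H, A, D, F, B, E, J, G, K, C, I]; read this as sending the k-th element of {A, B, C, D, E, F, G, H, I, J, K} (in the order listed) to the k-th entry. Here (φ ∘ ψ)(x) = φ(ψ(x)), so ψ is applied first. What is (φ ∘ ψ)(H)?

K

(φ ∘ ψ)(H) = φ(ψ(H)). ψ(H) = G, then φ(G) = K. So (φ ∘ ψ)(H) = K.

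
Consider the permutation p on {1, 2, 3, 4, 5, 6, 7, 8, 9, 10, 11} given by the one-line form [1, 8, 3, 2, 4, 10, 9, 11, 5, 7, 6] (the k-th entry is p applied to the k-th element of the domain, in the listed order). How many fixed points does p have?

2

The fixed points (elements with p(x) = x) are {1, 3}, so there are 2.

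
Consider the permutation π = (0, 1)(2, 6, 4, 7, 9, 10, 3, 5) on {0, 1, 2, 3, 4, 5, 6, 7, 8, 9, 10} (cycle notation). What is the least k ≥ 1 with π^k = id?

The cycle type of π is (8, 2, 1).
Since disjoint cycles commute, ord(π) = lcm(8, 2) = 8.

8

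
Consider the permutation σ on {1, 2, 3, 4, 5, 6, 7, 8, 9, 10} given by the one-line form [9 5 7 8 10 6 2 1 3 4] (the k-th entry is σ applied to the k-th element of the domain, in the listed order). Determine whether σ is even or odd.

In disjoint-cycle form the cycle lengths are 9, 1.
A cycle is odd iff its length is even; σ has 0 even-length cycles, so sgn(σ) = (−1)^0 and σ is even.

even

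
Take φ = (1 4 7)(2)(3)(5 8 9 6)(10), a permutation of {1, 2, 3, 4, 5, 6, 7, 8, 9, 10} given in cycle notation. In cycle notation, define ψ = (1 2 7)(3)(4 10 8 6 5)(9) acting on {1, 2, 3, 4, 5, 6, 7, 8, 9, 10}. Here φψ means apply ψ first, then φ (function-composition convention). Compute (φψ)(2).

1

(φψ)(2) = φ(ψ(2)). ψ(2) = 7, then φ(7) = 1. So (φψ)(2) = 1.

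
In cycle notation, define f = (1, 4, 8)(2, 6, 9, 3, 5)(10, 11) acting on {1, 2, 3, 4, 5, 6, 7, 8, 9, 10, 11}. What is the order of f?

The cycle type of f is (5, 3, 2, 1).
The order of f is the least common multiple of its cycle lengths: lcm(5, 3, 2) = 30.

30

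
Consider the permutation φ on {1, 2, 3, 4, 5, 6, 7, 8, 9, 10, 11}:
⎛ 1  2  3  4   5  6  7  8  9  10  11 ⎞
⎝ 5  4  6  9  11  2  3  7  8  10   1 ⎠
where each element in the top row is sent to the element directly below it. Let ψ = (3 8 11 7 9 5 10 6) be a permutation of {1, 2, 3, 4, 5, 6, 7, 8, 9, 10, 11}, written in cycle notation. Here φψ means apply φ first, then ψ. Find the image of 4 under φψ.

5

(φψ)(4) = ψ(φ(4)). φ(4) = 9, then ψ(9) = 5. So (φψ)(4) = 5.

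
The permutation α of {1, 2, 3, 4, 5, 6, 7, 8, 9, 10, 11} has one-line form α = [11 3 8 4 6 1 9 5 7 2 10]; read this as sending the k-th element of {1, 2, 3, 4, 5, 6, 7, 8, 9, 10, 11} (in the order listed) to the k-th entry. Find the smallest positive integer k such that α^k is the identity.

8

Writing α as disjoint cycles, the cycle lengths are 8, 2, 1.
Since disjoint cycles commute, ord(α) = lcm(8, 2) = 8.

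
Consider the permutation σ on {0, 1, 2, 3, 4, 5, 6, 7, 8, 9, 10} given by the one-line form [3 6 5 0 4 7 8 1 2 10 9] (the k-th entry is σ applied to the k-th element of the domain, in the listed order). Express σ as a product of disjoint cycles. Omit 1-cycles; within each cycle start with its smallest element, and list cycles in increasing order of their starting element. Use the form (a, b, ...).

From 0: 0 → 3 → 0, closing the cycle (0, 3).
Continuing from each remaining unvisited element yields (0, 3)(1, 6, 8, 2, 5, 7)(9, 10).

(0, 3)(1, 6, 8, 2, 5, 7)(9, 10)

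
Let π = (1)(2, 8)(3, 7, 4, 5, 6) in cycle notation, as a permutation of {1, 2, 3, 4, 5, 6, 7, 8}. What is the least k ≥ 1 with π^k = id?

The disjoint cycles have lengths 5, 2, 1.
Since disjoint cycles commute, ord(π) = lcm(5, 2) = 10.

10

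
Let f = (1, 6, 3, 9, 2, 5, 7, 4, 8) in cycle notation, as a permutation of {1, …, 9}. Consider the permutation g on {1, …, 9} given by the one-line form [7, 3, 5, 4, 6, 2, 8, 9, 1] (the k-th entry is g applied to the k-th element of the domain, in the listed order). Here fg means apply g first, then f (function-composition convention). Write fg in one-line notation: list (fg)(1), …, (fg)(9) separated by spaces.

(fg)(x) = f(g(x)). Computing each image: f(g(1)) = f(7) = 4, f(g(2)) = f(3) = 9, f(g(3)) = f(5) = 7, f(g(4)) = f(4) = 8, f(g(5)) = f(6) = 3, f(g(6)) = f(2) = 5, f(g(7)) = f(8) = 1, f(g(8)) = f(9) = 2, f(g(9)) = f(1) = 6.
Hence fg = [4 9 7 8 3 5 1 2 6].

4 9 7 8 3 5 1 2 6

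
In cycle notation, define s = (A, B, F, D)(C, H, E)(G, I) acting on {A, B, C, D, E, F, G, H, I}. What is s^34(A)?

F

A lies in the 4-cycle (A, B, F, D).
Powers repeat with period 4 on this cycle, and 34 mod 4 = 2, so s^34(A) = s^2(A).
Advancing 2 steps from A: A → B → F.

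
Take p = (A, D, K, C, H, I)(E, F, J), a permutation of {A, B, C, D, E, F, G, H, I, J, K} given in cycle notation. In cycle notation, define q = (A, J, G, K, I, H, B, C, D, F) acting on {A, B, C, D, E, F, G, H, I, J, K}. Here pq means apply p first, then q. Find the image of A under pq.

F

(pq)(A) = q(p(A)). p(A) = D, then q(D) = F. So (pq)(A) = F.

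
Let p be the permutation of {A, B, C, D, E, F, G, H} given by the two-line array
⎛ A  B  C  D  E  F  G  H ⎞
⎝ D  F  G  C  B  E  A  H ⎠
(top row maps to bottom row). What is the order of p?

12

Writing p as disjoint cycles, the cycle lengths are 4, 3, 1.
The order is lcm(4, 3) = 12.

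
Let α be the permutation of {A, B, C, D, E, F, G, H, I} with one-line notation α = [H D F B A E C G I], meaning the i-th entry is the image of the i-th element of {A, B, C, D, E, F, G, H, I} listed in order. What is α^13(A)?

H

Tracing A → H → … returns to A after 6 steps, so A lies in a 6-cycle (A, H, G, C, F, E).
Since the cycle has length 6, α^13 acts on it the same as α^1 (13 mod 6 = 1).
Advancing 1 step from A: A → H.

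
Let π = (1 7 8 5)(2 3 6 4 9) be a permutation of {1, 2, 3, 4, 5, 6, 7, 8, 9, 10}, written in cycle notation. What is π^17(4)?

2

4 lies in the 5-cycle (2 3 6 4 9).
Since the cycle has length 5, π^17 acts on it the same as π^2 (17 mod 5 = 2).
Advancing 2 steps from 4: 4 → 9 → 2.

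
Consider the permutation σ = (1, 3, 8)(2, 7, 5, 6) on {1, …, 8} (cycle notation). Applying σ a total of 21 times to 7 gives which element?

5

7 lies in the 4-cycle (2, 7, 5, 6).
Since the cycle has length 4, σ^21 acts on it the same as σ^1 (21 mod 4 = 1).
Stepping 1 place around the cycle: 7 → 5.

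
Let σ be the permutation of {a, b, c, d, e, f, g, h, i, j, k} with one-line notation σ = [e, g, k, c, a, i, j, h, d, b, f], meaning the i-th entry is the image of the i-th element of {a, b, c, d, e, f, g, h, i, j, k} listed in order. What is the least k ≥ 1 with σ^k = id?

Decomposing into disjoint cycles gives cycle lengths 5, 3, 2, 1.
Since disjoint cycles commute, ord(σ) = lcm(5, 3, 2) = 30.

30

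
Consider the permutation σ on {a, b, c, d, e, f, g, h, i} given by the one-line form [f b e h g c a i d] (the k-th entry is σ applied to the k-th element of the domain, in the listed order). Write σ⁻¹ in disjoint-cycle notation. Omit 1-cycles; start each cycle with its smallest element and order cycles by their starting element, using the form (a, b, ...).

(a, g, e, c, f)(d, i, h)

First write σ in disjoint cycles: (a, f, c, e, g)(d, h, i).
The inverse reverses every cycle; in canonical form, σ⁻¹ = (a, g, e, c, f)(d, i, h).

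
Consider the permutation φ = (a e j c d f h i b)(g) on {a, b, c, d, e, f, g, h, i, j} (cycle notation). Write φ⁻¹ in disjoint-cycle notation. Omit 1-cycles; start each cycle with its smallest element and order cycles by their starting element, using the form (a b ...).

If φ sends a → b within a cycle, φ⁻¹ sends b → a; equivalently, reverse each cycle.
Reversing each cycle of φ and rotating so the smallest element leads gives (a b i h f d c j e).

(a b i h f d c j e)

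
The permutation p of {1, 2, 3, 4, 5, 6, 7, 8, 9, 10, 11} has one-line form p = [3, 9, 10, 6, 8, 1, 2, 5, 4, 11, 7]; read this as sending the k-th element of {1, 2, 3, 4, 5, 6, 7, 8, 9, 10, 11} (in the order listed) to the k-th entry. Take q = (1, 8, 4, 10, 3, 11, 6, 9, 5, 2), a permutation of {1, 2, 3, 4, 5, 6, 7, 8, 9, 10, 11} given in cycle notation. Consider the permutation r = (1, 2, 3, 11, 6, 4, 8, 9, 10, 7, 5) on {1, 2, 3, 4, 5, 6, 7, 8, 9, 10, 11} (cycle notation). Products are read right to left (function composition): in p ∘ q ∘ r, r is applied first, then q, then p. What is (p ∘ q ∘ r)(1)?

Chase 1: r(1) = 2; q(2) = 1; p(1) = 3. Hence (p ∘ q ∘ r)(1) = 3.

3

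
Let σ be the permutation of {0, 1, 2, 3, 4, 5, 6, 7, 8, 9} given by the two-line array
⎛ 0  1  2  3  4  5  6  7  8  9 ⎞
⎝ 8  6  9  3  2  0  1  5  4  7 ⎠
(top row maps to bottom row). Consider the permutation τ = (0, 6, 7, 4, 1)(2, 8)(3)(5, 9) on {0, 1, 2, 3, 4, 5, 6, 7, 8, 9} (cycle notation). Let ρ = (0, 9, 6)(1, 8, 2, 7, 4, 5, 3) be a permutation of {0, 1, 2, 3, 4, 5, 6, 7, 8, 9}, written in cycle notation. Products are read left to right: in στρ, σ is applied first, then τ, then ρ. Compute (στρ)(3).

(στρ)(3) = ρ(τ(σ(3))). σ(3) = 3, then τ(3) = 3, then ρ(3) = 1, so the result is 1.

1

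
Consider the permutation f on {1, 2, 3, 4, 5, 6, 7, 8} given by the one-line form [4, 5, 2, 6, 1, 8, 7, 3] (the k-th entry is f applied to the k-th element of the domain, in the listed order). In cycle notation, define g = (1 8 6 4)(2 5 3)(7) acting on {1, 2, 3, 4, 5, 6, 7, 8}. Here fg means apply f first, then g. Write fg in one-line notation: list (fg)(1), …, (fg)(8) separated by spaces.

1 3 5 4 8 6 7 2

Chase each element through f then g: 1 → 4 → 1; 2 → 5 → 3; 3 → 2 → 5; 4 → 6 → 4; 5 → 1 → 8; 6 → 8 → 6; 7 → 7 → 7; 8 → 3 → 2.
Collecting the images, fg = [1 3 5 4 8 6 7 2].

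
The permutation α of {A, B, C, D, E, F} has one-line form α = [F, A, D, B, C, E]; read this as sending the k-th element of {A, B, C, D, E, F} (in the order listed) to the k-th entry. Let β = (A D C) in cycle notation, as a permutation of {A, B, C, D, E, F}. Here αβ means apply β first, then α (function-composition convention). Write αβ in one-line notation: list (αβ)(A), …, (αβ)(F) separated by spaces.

B A F D C E

(αβ)(x) = α(β(x)). Computing each image: α(β(A)) = α(D) = B, α(β(B)) = α(B) = A, α(β(C)) = α(A) = F, α(β(D)) = α(C) = D, α(β(E)) = α(E) = C, α(β(F)) = α(F) = E.
Hence αβ = [B A F D C E].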